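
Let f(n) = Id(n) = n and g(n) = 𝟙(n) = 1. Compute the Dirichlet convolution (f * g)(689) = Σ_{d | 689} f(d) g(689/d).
(Id * 𝟙)(689) = 756

Divisors of 689: [1, 13, 53, 689]. For each d | 689:
  d = 1: Id(1) · 𝟙(689/1) = 1 · 1 = 1
  d = 13: Id(13) · 𝟙(689/13) = 13 · 1 = 13
  d = 53: Id(53) · 𝟙(689/53) = 53 · 1 = 53
  d = 689: Id(689) · 𝟙(689/689) = 689 · 1 = 689
Summing: (Id * 𝟙)(689) = 1 + 13 + 53 + 689 = 756.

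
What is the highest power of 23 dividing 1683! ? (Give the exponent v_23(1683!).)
v_23(1683!) = 76

Legendre's formula: v_p(n!) = Σ_{k ≥ 1} ⌊n / p^k⌋. For p = 23, n = 1683, the terms are:
  ⌊1683/23^1⌋ = ⌊1683/23⌋ = 73
  ⌊1683/23^2⌋ = ⌊1683/529⌋ = 3
(the next term ⌊1683/23^3⌋ = 0, terminating the sum). Summing: v_23(1683!) = 73 + 3 = 76.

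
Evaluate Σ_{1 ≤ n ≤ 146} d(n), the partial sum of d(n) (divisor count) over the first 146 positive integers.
Σ_{n ≤ 146} d(n) = 754

Compute d(n) for each 1 ≤ n ≤ 146: d(1) = 1, d(2) = 2, d(3) = 2, d(4) = 3, d(5) = 2, d(6) = 4, d(7) = 2, d(8) = 4, d(9) = 3, d(10) = 4, d(11) = 2, d(12) = 6, d(13) = 2, d(14) = 4, d(15) = 4, d(16) = 5, d(17) = 2, d(18) = 6, d(19) = 2, d(20) = 6, d(21) = 4, d(22) = 4, d(23) = 2, d(24) = 8, d(25) = 3, d(26) = 4, d(27) = 4, d(28) = 6, d(29) = 2, d(30) = 8, d(31) = 2, d(32) = 6, d(33) = 4, d(34) = 4, d(35) = 4, d(36) = 9, d(37) = 2, d(38) = 4, d(39) = 4, d(40) = 8, d(41) = 2, d(42) = 8, d(43) = 2, d(44) = 6, d(45) = 6, d(46) = 4, d(47) = 2, d(48) = 10, d(49) = 3, d(50) = 6, d(51) = 4, d(52) = 6, d(53) = 2, d(54) = 8, d(55) = 4, d(56) = 8, d(57) = 4, d(58) = 4, d(59) = 2, d(60) = 12, d(61) = 2, d(62) = 4, d(63) = 6, d(64) = 7, d(65) = 4, d(66) = 8, d(67) = 2, d(68) = 6, d(69) = 4, d(70) = 8, d(71) = 2, d(72) = 12, d(73) = 2, d(74) = 4, d(75) = 6, d(76) = 6, d(77) = 4, d(78) = 8, d(79) = 2, d(80) = 10, d(81) = 5, d(82) = 4, d(83) = 2, d(84) = 12, d(85) = 4, d(86) = 4, d(87) = 4, d(88) = 8, d(89) = 2, d(90) = 12, d(91) = 4, d(92) = 6, d(93) = 4, d(94) = 4, d(95) = 4, d(96) = 12, d(97) = 2, d(98) = 6, d(99) = 6, d(100) = 9, d(101) = 2, d(102) = 8, d(103) = 2, d(104) = 8, d(105) = 8, d(106) = 4, d(107) = 2, d(108) = 12, d(109) = 2, d(110) = 8, d(111) = 4, d(112) = 10, d(113) = 2, d(114) = 8, d(115) = 4, d(116) = 6, d(117) = 6, d(118) = 4, d(119) = 4, d(120) = 16, d(121) = 3, d(122) = 4, d(123) = 4, d(124) = 6, d(125) = 4, d(126) = 12, d(127) = 2, d(128) = 8, d(129) = 4, d(130) = 8, d(131) = 2, d(132) = 12, d(133) = 4, d(134) = 4, d(135) = 8, d(136) = 8, d(137) = 2, d(138) = 8, d(139) = 2, d(140) = 12, d(141) = 4, d(142) = 4, d(143) = 4, d(144) = 15, d(145) = 4, d(146) = 4. Summing all 146 values: 754. (Dirichlet's divisor formula: Σ_{n ≤ x} d(n) = x ln(x) + (2γ − 1) x + O(√x). For x = 146, the asymptotic estimate is ≈ 750.15.)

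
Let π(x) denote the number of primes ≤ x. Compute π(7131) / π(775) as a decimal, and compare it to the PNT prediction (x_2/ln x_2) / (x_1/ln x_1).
π(7131)/π(775) = 914/137 ≈ 6.6715;  PNT prediction ≈ 6.8996.

π(775) = 137 and π(7131) = 914, so π(7131)/π(775) ≈ 6.6715. The PNT-predicted ratio is (7131/ln(7131)) / (775/ln(775)) ≈ 6.8996. The two agree to within a few percent, as expected.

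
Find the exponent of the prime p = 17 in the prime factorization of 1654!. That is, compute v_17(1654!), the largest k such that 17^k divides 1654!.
v_17(1654!) = 102

Legendre's formula: v_p(n!) = Σ_{k ≥ 1} ⌊n / p^k⌋. For p = 17, n = 1654, the terms are:
  ⌊1654/17^1⌋ = ⌊1654/17⌋ = 97
  ⌊1654/17^2⌋ = ⌊1654/289⌋ = 5
(the next term ⌊1654/17^3⌋ = 0, terminating the sum). Summing: v_17(1654!) = 97 + 5 = 102.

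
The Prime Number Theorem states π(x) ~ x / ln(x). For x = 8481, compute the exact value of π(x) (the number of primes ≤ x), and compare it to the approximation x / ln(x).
π(8481) = 1059;  x/ln(x) ≈ 937.58;  relative error ≈ 11.47%.

Directly count primes up to 8481: π(8481) = 1059. The PNT approximation gives 8481/ln(8481) ≈ 8481/9.04558 ≈ 937.58. Relative error (π(x) − x/ln(x)) / π(x) ≈ 11.47%; the approximation is known to undercount slightly (Li(x) is a better estimate).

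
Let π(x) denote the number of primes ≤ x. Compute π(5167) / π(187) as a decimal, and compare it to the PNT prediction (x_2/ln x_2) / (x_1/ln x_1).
π(5167)/π(187) = 688/42 ≈ 16.3810;  PNT prediction ≈ 16.9053.

π(187) = 42 and π(5167) = 688, so π(5167)/π(187) ≈ 16.3810. The PNT-predicted ratio is (5167/ln(5167)) / (187/ln(187)) ≈ 16.9053. The two agree to within a few percent, as expected.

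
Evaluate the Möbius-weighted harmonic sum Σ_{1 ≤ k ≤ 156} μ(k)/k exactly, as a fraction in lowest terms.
Σ μ(k)/k = 35386221418707905836854512026342273734410221837967216139/5364750833138837555449767529261714317873456270532298668855

Values of μ(k) for 1 ≤ k ≤ 156: μ(1) = 1, μ(2) = -1, μ(3) = -1, μ(5) = -1, μ(6) = 1, μ(7) = -1, μ(10) = 1, μ(11) = -1, μ(13) = -1, μ(14) = 1, μ(15) = 1, μ(17) = -1, μ(19) = -1, μ(21) = 1, μ(22) = 1, μ(23) = -1, μ(26) = 1, μ(29) = -1, μ(30) = -1, μ(31) = -1, μ(33) = 1, μ(34) = 1, μ(35) = 1, μ(37) = -1, μ(38) = 1, μ(39) = 1, μ(41) = -1, μ(42) = -1, μ(43) = -1, μ(46) = 1, μ(47) = -1, μ(51) = 1, μ(53) = -1, μ(55) = 1, μ(57) = 1, μ(58) = 1, μ(59) = -1, μ(61) = -1, μ(62) = 1, μ(65) = 1, μ(66) = -1, μ(67) = -1, μ(69) = 1, μ(70) = -1, μ(71) = -1, μ(73) = -1, μ(74) = 1, μ(77) = 1, μ(78) = -1, μ(79) = -1, μ(82) = 1, μ(83) = -1, μ(85) = 1, μ(86) = 1, μ(87) = 1, μ(89) = -1, μ(91) = 1, μ(93) = 1, μ(94) = 1, μ(95) = 1, μ(97) = -1, μ(101) = -1, μ(102) = -1, μ(103) = -1, μ(105) = -1, μ(106) = 1, μ(107) = -1, μ(109) = -1, μ(110) = -1, μ(111) = 1, μ(113) = -1, μ(114) = -1, μ(115) = 1, μ(118) = 1, μ(119) = 1, μ(122) = 1, μ(123) = 1, μ(127) = -1, μ(129) = 1, μ(130) = -1, μ(131) = -1, μ(133) = 1, μ(134) = 1, μ(137) = -1, μ(138) = -1, μ(139) = -1, μ(141) = 1, μ(142) = 1, μ(143) = 1, μ(145) = 1, μ(146) = 1, μ(149) = -1, μ(151) = -1, μ(154) = -1, μ(155) = 1, with μ = 0 on non-squarefree integers. Summing μ(k)/k for k where μ(k) ≠ 0 gives 35386221418707905836854512026342273734410221837967216139/5364750833138837555449767529261714317873456270532298668855 ≈ 0.0066. (PNT ⟺ this sum → 0 as n → ∞.)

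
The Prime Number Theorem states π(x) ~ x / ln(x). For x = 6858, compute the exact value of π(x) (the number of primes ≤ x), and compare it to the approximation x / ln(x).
π(6858) = 882;  x/ln(x) ≈ 776.39;  relative error ≈ 11.97%.

Directly count primes up to 6858: π(6858) = 882. The PNT approximation gives 6858/ln(6858) ≈ 6858/8.83317 ≈ 776.39. Relative error (π(x) − x/ln(x)) / π(x) ≈ 11.97%; the approximation is known to undercount slightly (Li(x) is a better estimate).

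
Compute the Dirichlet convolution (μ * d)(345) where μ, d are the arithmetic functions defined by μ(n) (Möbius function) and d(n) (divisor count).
(μ * d)(345) = 1

Divisors of 345: [1, 3, 5, 15, 23, 69, 115, 345]. For each d | 345:
  d = 1: μ(1) · d(345/1) = 1 · 8 = 8
  d = 3: μ(3) · d(345/3) = -1 · 4 = -4
  d = 5: μ(5) · d(345/5) = -1 · 4 = -4
  d = 15: μ(15) · d(345/15) = 1 · 2 = 2
  d = 23: μ(23) · d(345/23) = -1 · 4 = -4
  d = 69: μ(69) · d(345/69) = 1 · 2 = 2
  d = 115: μ(115) · d(345/115) = 1 · 2 = 2
  d = 345: μ(345) · d(345/345) = -1 · 1 = -1
Summing: (μ * d)(345) = 8 + -4 + -4 + 2 + -4 + 2 + 2 + -1 = 1.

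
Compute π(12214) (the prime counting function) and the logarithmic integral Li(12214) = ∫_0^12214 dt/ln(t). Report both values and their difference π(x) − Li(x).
π(12214) = 1460;  Li(12214) ≈ 1483.86;  π(x) − Li(x) ≈ -23.86.

Direct count of primes ≤ 12214 gives π(12214) = 1460. Numerical evaluation of the logarithmic integral gives Li(12214) ≈ 1483.86. The difference π(x) − Li(x) ≈ -23.86 is typically negative for small/moderate x (Li(x) overestimates), though Littlewood's theorem shows this sign changes infinitely often.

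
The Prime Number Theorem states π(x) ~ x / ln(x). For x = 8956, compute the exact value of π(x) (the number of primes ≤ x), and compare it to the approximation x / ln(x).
π(8956) = 1113;  x/ln(x) ≈ 984.17;  relative error ≈ 11.58%.

Directly count primes up to 8956: π(8956) = 1113. The PNT approximation gives 8956/ln(8956) ≈ 8956/9.10008 ≈ 984.17. Relative error (π(x) − x/ln(x)) / π(x) ≈ 11.58%; the approximation is known to undercount slightly (Li(x) is a better estimate).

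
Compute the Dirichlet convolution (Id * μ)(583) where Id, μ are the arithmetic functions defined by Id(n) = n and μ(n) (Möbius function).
(Id * μ)(583) = 520

Divisors of 583: [1, 11, 53, 583]. For each d | 583:
  d = 1: Id(1) · μ(583/1) = 1 · 1 = 1
  d = 11: Id(11) · μ(583/11) = 11 · -1 = -11
  d = 53: Id(53) · μ(583/53) = 53 · -1 = -53
  d = 583: Id(583) · μ(583/583) = 583 · 1 = 583
Summing: (Id * μ)(583) = 1 + -11 + -53 + 583 = 520.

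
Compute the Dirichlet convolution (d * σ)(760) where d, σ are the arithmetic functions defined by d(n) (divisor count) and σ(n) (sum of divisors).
(d * σ)(760) = 7392

Divisors of 760: [1, 2, 4, 5, 8, 10, 19, 20, 38, 40, 76, 95, 152, 190, 380, 760]. For each d | 760:
  d = 1: d(1) · σ(760/1) = 1 · 1800 = 1800
  d = 2: d(2) · σ(760/2) = 2 · 840 = 1680
  d = 4: d(4) · σ(760/4) = 3 · 360 = 1080
  d = 5: d(5) · σ(760/5) = 2 · 300 = 600
  d = 8: d(8) · σ(760/8) = 4 · 120 = 480
  d = 10: d(10) · σ(760/10) = 4 · 140 = 560
  d = 19: d(19) · σ(760/19) = 2 · 90 = 180
  d = 20: d(20) · σ(760/20) = 6 · 60 = 360
  d = 38: d(38) · σ(760/38) = 4 · 42 = 168
  d = 40: d(40) · σ(760/40) = 8 · 20 = 160
  d = 76: d(76) · σ(760/76) = 6 · 18 = 108
  d = 95: d(95) · σ(760/95) = 4 · 15 = 60
  d = 152: d(152) · σ(760/152) = 8 · 6 = 48
  d = 190: d(190) · σ(760/190) = 8 · 7 = 56
  d = 380: d(380) · σ(760/380) = 12 · 3 = 36
  d = 760: d(760) · σ(760/760) = 16 · 1 = 16
Summing: (d * σ)(760) = 1800 + 1680 + 1080 + 600 + 480 + 560 + 180 + 360 + 168 + 160 + 108 + 60 + 48 + 56 + 36 + 16 = 7392.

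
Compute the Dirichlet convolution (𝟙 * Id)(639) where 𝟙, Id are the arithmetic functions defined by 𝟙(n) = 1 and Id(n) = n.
(𝟙 * Id)(639) = 936

Divisors of 639: [1, 3, 9, 71, 213, 639]. For each d | 639:
  d = 1: 𝟙(1) · Id(639/1) = 1 · 639 = 639
  d = 3: 𝟙(3) · Id(639/3) = 1 · 213 = 213
  d = 9: 𝟙(9) · Id(639/9) = 1 · 71 = 71
  d = 71: 𝟙(71) · Id(639/71) = 1 · 9 = 9
  d = 213: 𝟙(213) · Id(639/213) = 1 · 3 = 3
  d = 639: 𝟙(639) · Id(639/639) = 1 · 1 = 1
Summing: (𝟙 * Id)(639) = 639 + 213 + 71 + 9 + 3 + 1 = 936.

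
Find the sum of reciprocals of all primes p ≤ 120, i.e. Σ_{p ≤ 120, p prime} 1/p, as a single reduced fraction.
Σ 1/p = 58472171373748331322981543916880425472323867753/31610054640417607788145206291543662493274686990

π(120) = 30, so the primes ≤ 120 are [2, 3, 5, 7, 11, 13, 17, 19, 23, 29, 31, 37, 41, 43, 47, 53, 59, 61, 67, 71, 73, 79, 83, 89, 97, 101, 103, 107, 109, 113]. Summing 1/p over these primes: 58472171373748331322981543916880425472323867753/31610054640417607788145206291543662493274686990 ≈ 1.8498. Mertens estimate ln ln(120) + 0.2615 ≈ 1.8275.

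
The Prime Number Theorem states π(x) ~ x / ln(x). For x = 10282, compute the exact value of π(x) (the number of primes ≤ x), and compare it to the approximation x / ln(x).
π(10282) = 1261;  x/ln(x) ≈ 1112.99;  relative error ≈ 11.74%.

Directly count primes up to 10282: π(10282) = 1261. The PNT approximation gives 10282/ln(10282) ≈ 10282/9.23815 ≈ 1112.99. Relative error (π(x) − x/ln(x)) / π(x) ≈ 11.74%; the approximation is known to undercount slightly (Li(x) is a better estimate).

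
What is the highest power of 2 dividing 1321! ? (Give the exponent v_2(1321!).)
v_2(1321!) = 1316

Legendre's formula: v_p(n!) = Σ_{k ≥ 1} ⌊n / p^k⌋. For p = 2, n = 1321, the terms are:
  ⌊1321/2^1⌋ = ⌊1321/2⌋ = 660
  ⌊1321/2^2⌋ = ⌊1321/4⌋ = 330
  ⌊1321/2^3⌋ = ⌊1321/8⌋ = 165
  ⌊1321/2^4⌋ = ⌊1321/16⌋ = 82
  ⌊1321/2^5⌋ = ⌊1321/32⌋ = 41
  ⌊1321/2^6⌋ = ⌊1321/64⌋ = 20
  ⌊1321/2^7⌋ = ⌊1321/128⌋ = 10
  ⌊1321/2^8⌋ = ⌊1321/256⌋ = 5
  ⌊1321/2^9⌋ = ⌊1321/512⌋ = 2
  ⌊1321/2^10⌋ = ⌊1321/1024⌋ = 1
(the next term ⌊1321/2^11⌋ = 0, terminating the sum). Summing: v_2(1321!) = 660 + 330 + 165 + 82 + 41 + 20 + 10 + 5 + 2 + 1 = 1316.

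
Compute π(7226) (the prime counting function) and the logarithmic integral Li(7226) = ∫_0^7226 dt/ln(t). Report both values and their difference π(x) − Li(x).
π(7226) = 923;  Li(7226) ≈ 939.81;  π(x) − Li(x) ≈ -16.81.

Direct count of primes ≤ 7226 gives π(7226) = 923. Numerical evaluation of the logarithmic integral gives Li(7226) ≈ 939.81. The difference π(x) − Li(x) ≈ -16.81 is typically negative for small/moderate x (Li(x) overestimates), though Littlewood's theorem shows this sign changes infinitely often.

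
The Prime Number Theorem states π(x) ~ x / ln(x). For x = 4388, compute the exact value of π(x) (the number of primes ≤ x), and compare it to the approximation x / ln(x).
π(4388) = 597;  x/ln(x) ≈ 523.21;  relative error ≈ 12.36%.

Directly count primes up to 4388: π(4388) = 597. The PNT approximation gives 4388/ln(4388) ≈ 4388/8.38663 ≈ 523.21. Relative error (π(x) − x/ln(x)) / π(x) ≈ 12.36%; the approximation is known to undercount slightly (Li(x) is a better estimate).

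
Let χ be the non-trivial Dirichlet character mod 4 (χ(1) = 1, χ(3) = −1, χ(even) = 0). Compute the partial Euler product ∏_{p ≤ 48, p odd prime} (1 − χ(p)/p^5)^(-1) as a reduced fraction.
∏ = 7508883803148623376075754946450365737429310788606076172798130278074505/7537845509642297199917174706861149114875564283464393121061743521431552

The odd primes p ≤ 48 are [3, 5, 7, 11, 13, 17, 19, 23, 29, 31, 37, 41, 43, 47]. For each, χ(p) = 1 if p ≡ 1 mod 4, χ(p) = −1 if p ≡ 3 mod 4. Taking (1 − χ(p)/p^5)^(-1) = p^5/(p^5 − χ(p)): (1 − (-1)/3^5)^(-1) · (1 − (1)/5^5)^(-1) · (1 − (-1)/7^5)^(-1) · (1 − (-1)/11^5)^(-1) · (1 − (1)/13^5)^(-1) · (1 − (1)/17^5)^(-1) · (1 − (-1)/19^5)^(-1) · (1 − (-1)/23^5)^(-1) · (1 − (1)/29^5)^(-1) · (1 − (-1)/31^5)^(-1) · (1 − (1)/37^5)^(-1) · (1 − (1)/41^5)^(-1) · (1 − (-1)/43^5)^(-1) · (1 − (-1)/47^5)^(-1) = 7508883803148623376075754946450365737429310788606076172798130278074505/7537845509642297199917174706861149114875564283464393121061743521431552.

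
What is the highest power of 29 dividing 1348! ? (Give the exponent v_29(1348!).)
v_29(1348!) = 47

Legendre's formula: v_p(n!) = Σ_{k ≥ 1} ⌊n / p^k⌋. For p = 29, n = 1348, the terms are:
  ⌊1348/29^1⌋ = ⌊1348/29⌋ = 46
  ⌊1348/29^2⌋ = ⌊1348/841⌋ = 1
(the next term ⌊1348/29^3⌋ = 0, terminating the sum). Summing: v_29(1348!) = 46 + 1 = 47.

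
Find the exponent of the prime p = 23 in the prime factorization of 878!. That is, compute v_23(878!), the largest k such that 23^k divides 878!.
v_23(878!) = 39

Legendre's formula: v_p(n!) = Σ_{k ≥ 1} ⌊n / p^k⌋. For p = 23, n = 878, the terms are:
  ⌊878/23^1⌋ = ⌊878/23⌋ = 38
  ⌊878/23^2⌋ = ⌊878/529⌋ = 1
(the next term ⌊878/23^3⌋ = 0, terminating the sum). Summing: v_23(878!) = 38 + 1 = 39.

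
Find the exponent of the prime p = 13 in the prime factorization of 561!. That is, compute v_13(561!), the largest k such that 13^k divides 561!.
v_13(561!) = 46

Legendre's formula: v_p(n!) = Σ_{k ≥ 1} ⌊n / p^k⌋. For p = 13, n = 561, the terms are:
  ⌊561/13^1⌋ = ⌊561/13⌋ = 43
  ⌊561/13^2⌋ = ⌊561/169⌋ = 3
(the next term ⌊561/13^3⌋ = 0, terminating the sum). Summing: v_13(561!) = 43 + 3 = 46.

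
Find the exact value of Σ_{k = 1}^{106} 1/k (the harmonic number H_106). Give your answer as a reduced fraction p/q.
H_106 = 760893664482154975191407476065305792641722041/145060212702939779988529042870810778780278080

Direct summation: H_106 = 1 + 1/2 + ... + 1/106. The least common denominator is lcm(1, ..., 106) = 725301063514698899942645214354053893901390400; over this denominator the numerator is 725301063514698899942645214354053893901390400 + 362650531757349449971322607177026946950695200 + 241767021171566299980881738118017964633796800 + 181325265878674724985661303588513473475347600 + 145060212702939779988529042870810778780278080 + 120883510585783149990440869059008982316898400 + 103614437644956985706092173479150556271627200 + 90662632939337362492830651794256736737673800 + 80589007057188766660293912706005988211265600 + 72530106351469889994264521435405389390139040 + 65936460319518081812967746759459444900126400 + 60441755292891574995220434529504491158449200 + 55792389501130684610972708796465684146260800 + 51807218822478492853046086739575278135813600 + 48353404234313259996176347623603592926759360 + 45331316469668681246415325897128368368836900 + 42664768442041111761332071432591405523611200 + 40294503528594383330146956353002994105632800 + 38173740184984152628560274439687047047441600 + 36265053175734944997132260717702694695069520 + 34538145881652328568697391159716852090542400 + 32968230159759040906483873379729722450063200 + 31534828848465169562723704971915386691364800 + 30220877646445787497610217264752245579224600 + 29012042540587955997705808574162155756055616 + 27896194750565342305486354398232842073130400 + 26863002352396255553431304235335329403755200 + 25903609411239246426523043369787639067906800 + 25010381500506858618711903943243237720737600 + 24176702117156629998088173811801796463379680 + 23396808500474158062665974656582383674238400 + 22665658234834340623207662948564184184418450 + 21978820106506027270989248919819814966708800 + 21332384221020555880666035716295702761805600 + 20722887528991397141218434695830111254325440 + 20147251764297191665073478176501497052816400 + 19602731446343213511963384171731186321659200 + 19086870092492076314280137219843523523720800 + 18597463167043561536990902932155228048753600 + 18132526587867472498566130358851347347534760 + 17690269841821924388845005228147655948814400 + 17269072940826164284348695579858426045271200 + 16867466593365090696340586380326834741892800 + 16484115079879520453241936689864861225031600 + 16117801411437753332058782541201197642253120 + 15767414424232584781361852485957693345682400 + 15431937521589338296652025837320295614923200 + 15110438823222893748805108632376122789612300 + 14802062520708140815156024782735793753089600 + 14506021270293977998852904287081077878027808 + 14221589480680370587110690477530468507870400 + 13948097375282671152743177199116421036565200 + 13684925726692432074389532346302903658516800 + 13431501176198127776715652117667664701877600 + 13187292063903616362593549351891888980025280 + 12951804705619623213261521684893819533953400 + 12724580061661384209520091479895682349147200 + 12505190750253429309355951971621618860368800 + 12293238364655913558349918887356845659345600 + 12088351058578314999044086905900898231689840 + 11890181369093424589223692038591047441006400 + 11698404250237079031332987328291191837119200 + 11512715293884109522899130386572284030180800 + 11332829117417170311603831474282092092209225 + 11158477900226136922194541759293136829252160 + 10989410053253013635494624459909907483354400 + 10825389007682073133472316632150058117931200 + 10666192110510277940333017858147851380902800 + 10511609616155056520907901657305128897121600 + 10361443764495698570609217347915055627162720 + 10215507936826745069614721328930336533822400 + 10073625882148595832536739088250748526408200 + 9935631007050669862228016634987039642484800 + 9801365723171606755981692085865593160829600 + 9670680846862651999235269524720718585351872 + 9543435046246038157140068609921761761860400 + 9419494331359725973281106679922777842875200 + 9298731583521780768495451466077614024376800 + 9181026120439226581552471067772834100017600 + 9066263293933736249283065179425673673767380 + 8954334117465418517810434745111776467918400 + 8845134920910962194422502614073827974407200 + 8738567030297577107742713425952456553028800 + 8634536470413082142174347789929213022635600 + 8532953688408222352266414286518281104722240 + 8433733296682545348170293190163417370946400 + 8336793833502286206237301314414412573579200 + 8242057539939760226620968344932430612515800 + 8149450151850549437557811397236560605633600 + 8058900705718876666029391270600598821126560 + 7970341357304383515853244113780812020894400 + 7883707212116292390680926242978846672841200 + 7798936166824719354221991552194127891412800 + 7715968760794669148326012918660147807461600 + 7634748036996830525712054887937409409488320 + 7555219411611446874402554316188061394806150 + 7477330551697926803532424890247978287643200 + 7401031260354070407578012391367896876544800 + 7326273368835342423663082973273271655569600 + 7253010635146988999426452143540538939013904 + 7181198648660385147946982320337167266350400 + 7110794740340185293555345238765234253935200 + 7041757898200960193617914702466542659236800 + 6974048687641335576371588599558210518282600 + 6907629176330465713739478231943370418108480 + 6842462863346216037194766173151451829258400 = 3804468322410774875957037380326528963208610205, so H_106 = 3804468322410774875957037380326528963208610205/725301063514698899942645214354053893901390400; reducing by gcd(3804468322410774875957037380326528963208610205, 725301063514698899942645214354053893901390400) = 5 gives 760893664482154975191407476065305792641722041/145060212702939779988529042870810778780278080 ≈ 5.24536. (The PNT-adjacent estimate ln(106) + γ ≈ 5.24065 matches within O(1/n).)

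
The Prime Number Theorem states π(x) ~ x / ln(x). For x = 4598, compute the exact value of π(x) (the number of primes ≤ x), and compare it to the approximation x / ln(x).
π(4598) = 622;  x/ln(x) ≈ 545.21;  relative error ≈ 12.34%.

Directly count primes up to 4598: π(4598) = 622. The PNT approximation gives 4598/ln(4598) ≈ 4598/8.43338 ≈ 545.21. Relative error (π(x) − x/ln(x)) / π(x) ≈ 12.34%; the approximation is known to undercount slightly (Li(x) is a better estimate).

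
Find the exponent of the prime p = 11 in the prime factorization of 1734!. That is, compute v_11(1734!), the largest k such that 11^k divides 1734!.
v_11(1734!) = 172

Legendre's formula: v_p(n!) = Σ_{k ≥ 1} ⌊n / p^k⌋. For p = 11, n = 1734, the terms are:
  ⌊1734/11^1⌋ = ⌊1734/11⌋ = 157
  ⌊1734/11^2⌋ = ⌊1734/121⌋ = 14
  ⌊1734/11^3⌋ = ⌊1734/1331⌋ = 1
(the next term ⌊1734/11^4⌋ = 0, terminating the sum). Summing: v_11(1734!) = 157 + 14 + 1 = 172.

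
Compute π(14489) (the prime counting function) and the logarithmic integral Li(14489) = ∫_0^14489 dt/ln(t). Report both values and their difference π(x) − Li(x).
π(14489) = 1698;  Li(14489) ≈ 1723.39;  π(x) − Li(x) ≈ -25.39.

Direct count of primes ≤ 14489 gives π(14489) = 1698. Numerical evaluation of the logarithmic integral gives Li(14489) ≈ 1723.39. The difference π(x) − Li(x) ≈ -25.39 is typically negative for small/moderate x (Li(x) overestimates), though Littlewood's theorem shows this sign changes infinitely often.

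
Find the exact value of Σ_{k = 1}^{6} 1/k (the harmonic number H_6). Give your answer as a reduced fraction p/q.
H_6 = 49/20

Direct summation: H_6 = 1 + 1/2 + ... + 1/6. The least common denominator is lcm(1, ..., 6) = 60; over this denominator the numerator is 60 + 30 + 20 + 15 + 12 + 10 = 147, so H_6 = 147/60; reducing by gcd(147, 60) = 3 gives 49/20 ≈ 2.45000. (The PNT-adjacent estimate ln(6) + γ ≈ 2.36898 matches within O(1/n).)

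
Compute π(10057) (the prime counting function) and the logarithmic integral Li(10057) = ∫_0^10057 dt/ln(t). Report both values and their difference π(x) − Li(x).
π(10057) = 1233;  Li(10057) ≈ 1252.32;  π(x) − Li(x) ≈ -19.32.

Direct count of primes ≤ 10057 gives π(10057) = 1233. Numerical evaluation of the logarithmic integral gives Li(10057) ≈ 1252.32. The difference π(x) − Li(x) ≈ -19.32 is typically negative for small/moderate x (Li(x) overestimates), though Littlewood's theorem shows this sign changes infinitely often.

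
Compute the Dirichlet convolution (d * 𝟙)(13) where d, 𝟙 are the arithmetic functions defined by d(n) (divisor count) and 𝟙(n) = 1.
(d * 𝟙)(13) = 3

Divisors of 13: [1, 13]. For each d | 13:
  d = 1: d(1) · 𝟙(13/1) = 1 · 1 = 1
  d = 13: d(13) · 𝟙(13/13) = 2 · 1 = 2
Summing: (d * 𝟙)(13) = 1 + 2 = 3.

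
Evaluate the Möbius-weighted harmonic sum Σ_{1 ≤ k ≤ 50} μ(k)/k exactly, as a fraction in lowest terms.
Σ μ(k)/k = -12611493192339623/614889782588491410

Values of μ(k) for 1 ≤ k ≤ 50: μ(1) = 1, μ(2) = -1, μ(3) = -1, μ(5) = -1, μ(6) = 1, μ(7) = -1, μ(10) = 1, μ(11) = -1, μ(13) = -1, μ(14) = 1, μ(15) = 1, μ(17) = -1, μ(19) = -1, μ(21) = 1, μ(22) = 1, μ(23) = -1, μ(26) = 1, μ(29) = -1, μ(30) = -1, μ(31) = -1, μ(33) = 1, μ(34) = 1, μ(35) = 1, μ(37) = -1, μ(38) = 1, μ(39) = 1, μ(41) = -1, μ(42) = -1, μ(43) = -1, μ(46) = 1, μ(47) = -1, with μ = 0 on non-squarefree integers. Summing μ(k)/k for k where μ(k) ≠ 0 gives -12611493192339623/614889782588491410 ≈ -0.0205. (PNT ⟺ this sum → 0 as n → ∞.)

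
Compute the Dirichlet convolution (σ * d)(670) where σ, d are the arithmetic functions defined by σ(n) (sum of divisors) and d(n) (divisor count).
(σ * d)(670) = 2800

Divisors of 670: [1, 2, 5, 10, 67, 134, 335, 670]. For each d | 670:
  d = 1: σ(1) · d(670/1) = 1 · 8 = 8
  d = 2: σ(2) · d(670/2) = 3 · 4 = 12
  d = 5: σ(5) · d(670/5) = 6 · 4 = 24
  d = 10: σ(10) · d(670/10) = 18 · 2 = 36
  d = 67: σ(67) · d(670/67) = 68 · 4 = 272
  d = 134: σ(134) · d(670/134) = 204 · 2 = 408
  d = 335: σ(335) · d(670/335) = 408 · 2 = 816
  d = 670: σ(670) · d(670/670) = 1224 · 1 = 1224
Summing: (σ * d)(670) = 8 + 12 + 24 + 36 + 272 + 408 + 816 + 1224 = 2800.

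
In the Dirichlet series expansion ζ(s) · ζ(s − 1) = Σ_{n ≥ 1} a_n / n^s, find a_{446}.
σ(446) = 672

In the product (Σ m^0/m^s)(Σ k / k^s) = Σ (Σ_{d | n} d) / n^s, the coefficient of 1/n^s is σ(n) = Σ_{d | n} d. For n = 446, divisors are [1, 2, 223, 446]; summing: σ(446) = 672.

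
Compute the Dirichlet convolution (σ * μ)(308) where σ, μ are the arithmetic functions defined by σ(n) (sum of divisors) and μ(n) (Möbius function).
(σ * μ)(308) = 308

Divisors of 308: [1, 2, 4, 7, 11, 14, 22, 28, 44, 77, 154, 308]. For each d | 308:
  d = 1: σ(1) · μ(308/1) = 1 · 0 = 0
  d = 2: σ(2) · μ(308/2) = 3 · -1 = -3
  d = 4: σ(4) · μ(308/4) = 7 · 1 = 7
  d = 7: σ(7) · μ(308/7) = 8 · 0 = 0
  d = 11: σ(11) · μ(308/11) = 12 · 0 = 0
  d = 14: σ(14) · μ(308/14) = 24 · 1 = 24
  d = 22: σ(22) · μ(308/22) = 36 · 1 = 36
  d = 28: σ(28) · μ(308/28) = 56 · -1 = -56
  d = 44: σ(44) · μ(308/44) = 84 · -1 = -84
  d = 77: σ(77) · μ(308/77) = 96 · 0 = 0
  d = 154: σ(154) · μ(308/154) = 288 · -1 = -288
  d = 308: σ(308) · μ(308/308) = 672 · 1 = 672
Summing: (σ * μ)(308) = 0 + -3 + 7 + 0 + 0 + 24 + 36 + -56 + -84 + 0 + -288 + 672 = 308.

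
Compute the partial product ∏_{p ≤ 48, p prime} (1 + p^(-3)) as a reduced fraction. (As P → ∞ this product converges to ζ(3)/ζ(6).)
∏ = 8015182591485824614015950466842624/6783810016842653083409665472454505

The primes p ≤ 48 are [2, 3, 5, 7, 11, 13, 17, 19, 23, 29, 31, 37, 41, 43, 47]. For each, (1 + 1/p^3) = (p^3 + 1)/p^3. Multiplying these fractions over p ∈ [2, 3, 5, 7, 11, 13, 17, 19, 23, 29, 31, 37, 41, 43, 47] gives 8015182591485824614015950466842624/6783810016842653083409665472454505. (In the limit P → ∞ this tends to ζ(3)/ζ(6).)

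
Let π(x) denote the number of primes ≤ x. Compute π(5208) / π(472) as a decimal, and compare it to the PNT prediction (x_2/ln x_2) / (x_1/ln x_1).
π(5208)/π(472) = 692/91 ≈ 7.6044;  PNT prediction ≈ 7.9383.

π(472) = 91 and π(5208) = 692, so π(5208)/π(472) ≈ 7.6044. The PNT-predicted ratio is (5208/ln(5208)) / (472/ln(472)) ≈ 7.9383. The two agree to within a few percent, as expected.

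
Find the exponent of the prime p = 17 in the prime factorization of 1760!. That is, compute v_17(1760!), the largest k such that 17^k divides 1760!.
v_17(1760!) = 109

Legendre's formula: v_p(n!) = Σ_{k ≥ 1} ⌊n / p^k⌋. For p = 17, n = 1760, the terms are:
  ⌊1760/17^1⌋ = ⌊1760/17⌋ = 103
  ⌊1760/17^2⌋ = ⌊1760/289⌋ = 6
(the next term ⌊1760/17^3⌋ = 0, terminating the sum). Summing: v_17(1760!) = 103 + 6 = 109.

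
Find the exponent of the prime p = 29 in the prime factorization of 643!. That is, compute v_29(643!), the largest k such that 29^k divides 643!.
v_29(643!) = 22

Legendre's formula: v_p(n!) = Σ_{k ≥ 1} ⌊n / p^k⌋. For p = 29, n = 643, the terms are:
  ⌊643/29^1⌋ = ⌊643/29⌋ = 22
(the next term ⌊643/29^2⌋ = 0, terminating the sum). Summing: v_29(643!) = 22 = 22.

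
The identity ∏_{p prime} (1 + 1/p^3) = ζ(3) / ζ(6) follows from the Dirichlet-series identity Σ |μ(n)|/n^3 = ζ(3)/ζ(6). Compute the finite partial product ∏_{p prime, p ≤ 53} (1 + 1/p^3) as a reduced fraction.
∏ = 1193284353855226596885466673602596175872/1009953283877483663098780766542609340885

The primes p ≤ 53 are [2, 3, 5, 7, 11, 13, 17, 19, 23, 29, 31, 37, 41, 43, 47, 53]. For each, (1 + 1/p^3) = (p^3 + 1)/p^3. Multiplying these fractions over p ∈ [2, 3, 5, 7, 11, 13, 17, 19, 23, 29, 31, 37, 41, 43, 47, 53] gives 1193284353855226596885466673602596175872/1009953283877483663098780766542609340885. (In the limit P → ∞ this tends to ζ(3)/ζ(6).)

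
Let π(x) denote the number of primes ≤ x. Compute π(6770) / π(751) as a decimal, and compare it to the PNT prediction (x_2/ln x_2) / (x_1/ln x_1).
π(6770)/π(751) = 871/133 ≈ 6.5489;  PNT prediction ≈ 6.7673.

π(751) = 133 and π(6770) = 871, so π(6770)/π(751) ≈ 6.5489. The PNT-predicted ratio is (6770/ln(6770)) / (751/ln(751)) ≈ 6.7673. The two agree to within a few percent, as expected.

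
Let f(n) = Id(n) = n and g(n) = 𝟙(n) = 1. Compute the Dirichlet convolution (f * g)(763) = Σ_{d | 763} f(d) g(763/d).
(Id * 𝟙)(763) = 880

Divisors of 763: [1, 7, 109, 763]. For each d | 763:
  d = 1: Id(1) · 𝟙(763/1) = 1 · 1 = 1
  d = 7: Id(7) · 𝟙(763/7) = 7 · 1 = 7
  d = 109: Id(109) · 𝟙(763/109) = 109 · 1 = 109
  d = 763: Id(763) · 𝟙(763/763) = 763 · 1 = 763
Summing: (Id * 𝟙)(763) = 1 + 7 + 109 + 763 = 880.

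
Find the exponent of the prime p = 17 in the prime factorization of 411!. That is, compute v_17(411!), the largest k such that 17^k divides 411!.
v_17(411!) = 25

Legendre's formula: v_p(n!) = Σ_{k ≥ 1} ⌊n / p^k⌋. For p = 17, n = 411, the terms are:
  ⌊411/17^1⌋ = ⌊411/17⌋ = 24
  ⌊411/17^2⌋ = ⌊411/289⌋ = 1
(the next term ⌊411/17^3⌋ = 0, terminating the sum). Summing: v_17(411!) = 24 + 1 = 25.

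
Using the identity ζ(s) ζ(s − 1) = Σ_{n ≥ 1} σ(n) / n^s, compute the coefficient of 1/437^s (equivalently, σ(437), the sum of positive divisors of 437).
σ(437) = 480

In the product (Σ m^0/m^s)(Σ k / k^s) = Σ (Σ_{d | n} d) / n^s, the coefficient of 1/n^s is σ(n) = Σ_{d | n} d. For n = 437, divisors are [1, 19, 23, 437]; summing: σ(437) = 480.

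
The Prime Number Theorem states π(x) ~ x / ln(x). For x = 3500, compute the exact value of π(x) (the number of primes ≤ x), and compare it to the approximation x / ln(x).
π(3500) = 489;  x/ln(x) ≈ 428.89;  relative error ≈ 12.29%.

Directly count primes up to 3500: π(3500) = 489. The PNT approximation gives 3500/ln(3500) ≈ 3500/8.16052 ≈ 428.89. Relative error (π(x) − x/ln(x)) / π(x) ≈ 12.29%; the approximation is known to undercount slightly (Li(x) is a better estimate).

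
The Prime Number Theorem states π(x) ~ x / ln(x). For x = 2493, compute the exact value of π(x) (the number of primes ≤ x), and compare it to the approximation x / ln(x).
π(2493) = 367;  x/ln(x) ≈ 318.75;  relative error ≈ 13.15%.

Directly count primes up to 2493: π(2493) = 367. The PNT approximation gives 2493/ln(2493) ≈ 2493/7.82124 ≈ 318.75. Relative error (π(x) − x/ln(x)) / π(x) ≈ 13.15%; the approximation is known to undercount slightly (Li(x) is a better estimate).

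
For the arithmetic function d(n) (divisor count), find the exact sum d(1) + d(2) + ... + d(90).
Σ_{n ≤ 90} d(n) = 425

Compute d(n) for each 1 ≤ n ≤ 90: d(1) = 1, d(2) = 2, d(3) = 2, d(4) = 3, d(5) = 2, d(6) = 4, d(7) = 2, d(8) = 4, d(9) = 3, d(10) = 4, d(11) = 2, d(12) = 6, d(13) = 2, d(14) = 4, d(15) = 4, d(16) = 5, d(17) = 2, d(18) = 6, d(19) = 2, d(20) = 6, d(21) = 4, d(22) = 4, d(23) = 2, d(24) = 8, d(25) = 3, d(26) = 4, d(27) = 4, d(28) = 6, d(29) = 2, d(30) = 8, d(31) = 2, d(32) = 6, d(33) = 4, d(34) = 4, d(35) = 4, d(36) = 9, d(37) = 2, d(38) = 4, d(39) = 4, d(40) = 8, d(41) = 2, d(42) = 8, d(43) = 2, d(44) = 6, d(45) = 6, d(46) = 4, d(47) = 2, d(48) = 10, d(49) = 3, d(50) = 6, d(51) = 4, d(52) = 6, d(53) = 2, d(54) = 8, d(55) = 4, d(56) = 8, d(57) = 4, d(58) = 4, d(59) = 2, d(60) = 12, d(61) = 2, d(62) = 4, d(63) = 6, d(64) = 7, d(65) = 4, d(66) = 8, d(67) = 2, d(68) = 6, d(69) = 4, d(70) = 8, d(71) = 2, d(72) = 12, d(73) = 2, d(74) = 4, d(75) = 6, d(76) = 6, d(77) = 4, d(78) = 8, d(79) = 2, d(80) = 10, d(81) = 5, d(82) = 4, d(83) = 2, d(84) = 12, d(85) = 4, d(86) = 4, d(87) = 4, d(88) = 8, d(89) = 2, d(90) = 12. Summing all 90 values: 425. (Dirichlet's divisor formula: Σ_{n ≤ x} d(n) = x ln(x) + (2γ − 1) x + O(√x). For x = 90, the asymptotic estimate is ≈ 418.88.)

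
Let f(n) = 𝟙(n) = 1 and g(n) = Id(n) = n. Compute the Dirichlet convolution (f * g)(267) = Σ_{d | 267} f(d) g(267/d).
(𝟙 * Id)(267) = 360

Divisors of 267: [1, 3, 89, 267]. For each d | 267:
  d = 1: 𝟙(1) · Id(267/1) = 1 · 267 = 267
  d = 3: 𝟙(3) · Id(267/3) = 1 · 89 = 89
  d = 89: 𝟙(89) · Id(267/89) = 1 · 3 = 3
  d = 267: 𝟙(267) · Id(267/267) = 1 · 1 = 1
Summing: (𝟙 * Id)(267) = 267 + 89 + 3 + 1 = 360.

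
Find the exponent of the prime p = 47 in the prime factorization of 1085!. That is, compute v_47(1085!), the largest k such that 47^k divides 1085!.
v_47(1085!) = 23

Legendre's formula: v_p(n!) = Σ_{k ≥ 1} ⌊n / p^k⌋. For p = 47, n = 1085, the terms are:
  ⌊1085/47^1⌋ = ⌊1085/47⌋ = 23
(the next term ⌊1085/47^2⌋ = 0, terminating the sum). Summing: v_47(1085!) = 23 = 23.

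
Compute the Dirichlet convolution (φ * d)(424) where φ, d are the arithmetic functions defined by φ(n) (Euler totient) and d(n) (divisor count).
(φ * d)(424) = 810

Divisors of 424: [1, 2, 4, 8, 53, 106, 212, 424]. For each d | 424:
  d = 1: φ(1) · d(424/1) = 1 · 8 = 8
  d = 2: φ(2) · d(424/2) = 1 · 6 = 6
  d = 4: φ(4) · d(424/4) = 2 · 4 = 8
  d = 8: φ(8) · d(424/8) = 4 · 2 = 8
  d = 53: φ(53) · d(424/53) = 52 · 4 = 208
  d = 106: φ(106) · d(424/106) = 52 · 3 = 156
  d = 212: φ(212) · d(424/212) = 104 · 2 = 208
  d = 424: φ(424) · d(424/424) = 208 · 1 = 208
Summing: (φ * d)(424) = 8 + 6 + 8 + 8 + 208 + 156 + 208 + 208 = 810.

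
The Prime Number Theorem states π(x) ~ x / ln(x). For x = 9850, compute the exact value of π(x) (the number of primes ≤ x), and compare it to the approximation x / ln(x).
π(9850) = 1214;  x/ln(x) ≈ 1071.21;  relative error ≈ 11.76%.

Directly count primes up to 9850: π(9850) = 1214. The PNT approximation gives 9850/ln(9850) ≈ 9850/9.19523 ≈ 1071.21. Relative error (π(x) − x/ln(x)) / π(x) ≈ 11.76%; the approximation is known to undercount slightly (Li(x) is a better estimate).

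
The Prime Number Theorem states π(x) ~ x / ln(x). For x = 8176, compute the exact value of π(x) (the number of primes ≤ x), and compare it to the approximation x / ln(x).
π(8176) = 1026;  x/ln(x) ≈ 907.54;  relative error ≈ 11.55%.

Directly count primes up to 8176: π(8176) = 1026. The PNT approximation gives 8176/ln(8176) ≈ 8176/9.00896 ≈ 907.54. Relative error (π(x) − x/ln(x)) / π(x) ≈ 11.55%; the approximation is known to undercount slightly (Li(x) is a better estimate).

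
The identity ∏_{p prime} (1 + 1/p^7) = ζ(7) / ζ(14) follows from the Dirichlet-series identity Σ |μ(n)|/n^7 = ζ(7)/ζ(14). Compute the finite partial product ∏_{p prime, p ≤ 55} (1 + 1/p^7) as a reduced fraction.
∏ = 309952223984670960543603211891856695601672510675385627534277668624533812457091991127236052954668734671204274242309849088/307404601692723276790274585782287621574695329443342398483341336503340384695750533342769593387518417543812906517214978125

The primes p ≤ 55 are [2, 3, 5, 7, 11, 13, 17, 19, 23, 29, 31, 37, 41, 43, 47, 53]. For each, (1 + 1/p^7) = (p^7 + 1)/p^7. Multiplying these fractions over p ∈ [2, 3, 5, 7, 11, 13, 17, 19, 23, 29, 31, 37, 41, 43, 47, 53] gives 309952223984670960543603211891856695601672510675385627534277668624533812457091991127236052954668734671204274242309849088/307404601692723276790274585782287621574695329443342398483341336503340384695750533342769593387518417543812906517214978125. (In the limit P → ∞ this tends to ζ(7)/ζ(14).)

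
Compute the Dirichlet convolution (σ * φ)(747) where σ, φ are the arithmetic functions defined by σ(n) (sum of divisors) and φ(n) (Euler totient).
(σ * φ)(747) = 4482

Divisors of 747: [1, 3, 9, 83, 249, 747]. For each d | 747:
  d = 1: σ(1) · φ(747/1) = 1 · 492 = 492
  d = 3: σ(3) · φ(747/3) = 4 · 164 = 656
  d = 9: σ(9) · φ(747/9) = 13 · 82 = 1066
  d = 83: σ(83) · φ(747/83) = 84 · 6 = 504
  d = 249: σ(249) · φ(747/249) = 336 · 2 = 672
  d = 747: σ(747) · φ(747/747) = 1092 · 1 = 1092
Summing: (σ * φ)(747) = 492 + 656 + 1066 + 504 + 672 + 1092 = 4482.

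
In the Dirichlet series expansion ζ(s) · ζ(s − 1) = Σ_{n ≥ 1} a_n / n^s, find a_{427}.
σ(427) = 496

In the product (Σ m^0/m^s)(Σ k / k^s) = Σ (Σ_{d | n} d) / n^s, the coefficient of 1/n^s is σ(n) = Σ_{d | n} d. For n = 427, divisors are [1, 7, 61, 427]; summing: σ(427) = 496.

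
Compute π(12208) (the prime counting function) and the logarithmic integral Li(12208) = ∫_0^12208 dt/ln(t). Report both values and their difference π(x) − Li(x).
π(12208) = 1459;  Li(12208) ≈ 1483.22;  π(x) − Li(x) ≈ -24.22.

Direct count of primes ≤ 12208 gives π(12208) = 1459. Numerical evaluation of the logarithmic integral gives Li(12208) ≈ 1483.22. The difference π(x) − Li(x) ≈ -24.22 is typically negative for small/moderate x (Li(x) overestimates), though Littlewood's theorem shows this sign changes infinitely often.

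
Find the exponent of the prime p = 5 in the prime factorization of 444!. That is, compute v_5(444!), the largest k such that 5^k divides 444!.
v_5(444!) = 108

Legendre's formula: v_p(n!) = Σ_{k ≥ 1} ⌊n / p^k⌋. For p = 5, n = 444, the terms are:
  ⌊444/5^1⌋ = ⌊444/5⌋ = 88
  ⌊444/5^2⌋ = ⌊444/25⌋ = 17
  ⌊444/5^3⌋ = ⌊444/125⌋ = 3
(the next term ⌊444/5^4⌋ = 0, terminating the sum). Summing: v_5(444!) = 88 + 17 + 3 = 108.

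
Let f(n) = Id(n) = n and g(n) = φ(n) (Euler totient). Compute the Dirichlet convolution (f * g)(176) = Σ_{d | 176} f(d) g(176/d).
(Id * φ)(176) = 1008

Divisors of 176: [1, 2, 4, 8, 11, 16, 22, 44, 88, 176]. For each d | 176:
  d = 1: Id(1) · φ(176/1) = 1 · 80 = 80
  d = 2: Id(2) · φ(176/2) = 2 · 40 = 80
  d = 4: Id(4) · φ(176/4) = 4 · 20 = 80
  d = 8: Id(8) · φ(176/8) = 8 · 10 = 80
  d = 11: Id(11) · φ(176/11) = 11 · 8 = 88
  d = 16: Id(16) · φ(176/16) = 16 · 10 = 160
  d = 22: Id(22) · φ(176/22) = 22 · 4 = 88
  d = 44: Id(44) · φ(176/44) = 44 · 2 = 88
  d = 88: Id(88) · φ(176/88) = 88 · 1 = 88
  d = 176: Id(176) · φ(176/176) = 176 · 1 = 176
Summing: (Id * φ)(176) = 80 + 80 + 80 + 80 + 88 + 160 + 88 + 88 + 88 + 176 = 1008.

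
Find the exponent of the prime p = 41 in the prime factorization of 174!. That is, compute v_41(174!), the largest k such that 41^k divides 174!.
v_41(174!) = 4

Legendre's formula: v_p(n!) = Σ_{k ≥ 1} ⌊n / p^k⌋. For p = 41, n = 174, the terms are:
  ⌊174/41^1⌋ = ⌊174/41⌋ = 4
(the next term ⌊174/41^2⌋ = 0, terminating the sum). Summing: v_41(174!) = 4 = 4.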